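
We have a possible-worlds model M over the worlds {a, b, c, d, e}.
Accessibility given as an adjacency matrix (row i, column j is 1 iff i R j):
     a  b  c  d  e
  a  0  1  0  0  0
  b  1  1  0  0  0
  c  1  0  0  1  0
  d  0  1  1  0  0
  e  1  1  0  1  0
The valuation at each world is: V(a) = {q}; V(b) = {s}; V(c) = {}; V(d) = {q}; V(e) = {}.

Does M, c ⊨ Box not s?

Recall that Box ψ holds at a world iff ψ holds at every accessible world, and Dia ψ holds iff ψ holds at some accessible world.
At c: Box not s requires not s at every successor {a, d}.
  At a: not s is true.
  At d: not s is true.
So Box not s is true at c.

Yes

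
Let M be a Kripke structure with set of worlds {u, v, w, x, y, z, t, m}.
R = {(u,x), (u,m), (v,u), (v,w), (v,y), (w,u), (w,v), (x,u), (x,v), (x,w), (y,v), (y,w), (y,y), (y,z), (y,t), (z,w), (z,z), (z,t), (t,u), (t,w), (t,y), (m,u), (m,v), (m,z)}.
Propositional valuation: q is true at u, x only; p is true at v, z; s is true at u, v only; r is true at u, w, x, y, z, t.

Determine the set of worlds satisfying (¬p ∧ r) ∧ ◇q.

Let φ = (¬p ∧ r) ∧ ◇q. Evaluate φ at each world:
  u (successors {x, m}): φ is true.
  v (successors {u, w, y}): φ is false.
  w (successors {u, v}): φ is true.
  x (successors {u, v, w}): φ is true.
  y (successors {v, w, y, z, t}): φ is false.
  z (successors {w, z, t}): φ is false.
  t (successors {u, w, y}): φ is true.
  m (successors {u, v, z}): φ is false.
For instance, at m:
  At m: ¬p ∧ r is false, ◇q is true, so (¬p ∧ r) ∧ ◇q is false.
    At m: ◇q requires q at some successor in {u, v, z}.
      q holds at u, so ◇q is true at m.
Satisfying worlds: {u, w, x, t}

u, w, x, t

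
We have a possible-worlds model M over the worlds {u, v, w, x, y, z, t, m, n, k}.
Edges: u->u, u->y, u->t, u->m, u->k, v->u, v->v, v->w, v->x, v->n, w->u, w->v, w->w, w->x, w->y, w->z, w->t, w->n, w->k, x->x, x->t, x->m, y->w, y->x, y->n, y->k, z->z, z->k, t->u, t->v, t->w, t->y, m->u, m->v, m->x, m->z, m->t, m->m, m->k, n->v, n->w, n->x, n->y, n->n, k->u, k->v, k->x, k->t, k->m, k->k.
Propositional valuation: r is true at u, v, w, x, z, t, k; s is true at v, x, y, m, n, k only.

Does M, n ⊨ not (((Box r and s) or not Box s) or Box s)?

No

At n: ((Box r and s) or not Box s) or Box s is true, so not (((Box r and s) or not Box s) or Box s) is false.
  At n: (Box r and s) or not Box s is true, Box s is false, so ((Box r and s) or not Box s) or Box s is true.
    At n: Box r and s is false, not Box s is true, so (Box r and s) or not Box s is true.
      At n: Box r is false, s is true, so Box r and s is false.
      At n: Box s is false, so not Box s is true.
    At n: Box s requires s at every successor {v, w, x, y, n}.
      s fails at w, so Box s is false at n.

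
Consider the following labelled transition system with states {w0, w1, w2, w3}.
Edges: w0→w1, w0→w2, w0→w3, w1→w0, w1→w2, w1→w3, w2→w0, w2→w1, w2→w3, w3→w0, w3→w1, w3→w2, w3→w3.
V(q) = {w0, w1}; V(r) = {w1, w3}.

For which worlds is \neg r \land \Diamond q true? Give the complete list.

Let φ = \neg r \land \Diamond q. Evaluate φ at each world:
  w0 (successors {w1, w2, w3}): φ is true.
  w1 (successors {w0, w2, w3}): φ is false.
  w2 (successors {w0, w1, w3}): φ is true.
  w3 (successors {w0, w1, w2, w3}): φ is false.
For instance, at w0:
  At w0: \neg r is true, \Diamond q is true, so \neg r \land \Diamond q is true.
    At w0: \Diamond q requires q at some successor in {w1, w2, w3}.
      q holds at w1, so \Diamond q is true at w0.
Satisfying worlds: {w0, w2}

w0, w2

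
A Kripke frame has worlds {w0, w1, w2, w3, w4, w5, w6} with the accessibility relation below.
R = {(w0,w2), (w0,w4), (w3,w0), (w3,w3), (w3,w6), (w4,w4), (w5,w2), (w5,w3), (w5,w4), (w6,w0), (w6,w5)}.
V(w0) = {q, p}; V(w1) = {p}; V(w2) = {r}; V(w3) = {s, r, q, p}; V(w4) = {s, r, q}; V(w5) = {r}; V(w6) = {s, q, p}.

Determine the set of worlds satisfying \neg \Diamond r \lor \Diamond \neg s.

w0, w1, w2, w3, w5, w6

Let φ = \neg \Diamond r \lor \Diamond \neg s. Evaluate φ at each world:
  w0 (successors {w2, w4}): φ is true.
  w1 (successors ∅): φ is true.
  w2 (successors ∅): φ is true.
  w3 (successors {w0, w3, w6}): φ is true.
  w4 (successors {w4}): φ is false.
  w5 (successors {w2, w3, w4}): φ is true.
  w6 (successors {w0, w5}): φ is true.
For instance, at w6:
  At w6: \neg \Diamond r is false, \Diamond \neg s is true, so \neg \Diamond r \lor \Diamond \neg s is true.
    At w6: \Diamond r is true, so \neg \Diamond r is false.
      At w6: \Diamond r requires r at some successor in {w0, w5}.
        r holds at w5, so \Diamond r is true at w6.
    At w6: \Diamond \neg s requires \neg s at some successor in {w0, w5}.
      \neg s holds at w0, so \Diamond \neg s is true at w6.
Satisfying worlds: {w0, w1, w2, w3, w5, w6}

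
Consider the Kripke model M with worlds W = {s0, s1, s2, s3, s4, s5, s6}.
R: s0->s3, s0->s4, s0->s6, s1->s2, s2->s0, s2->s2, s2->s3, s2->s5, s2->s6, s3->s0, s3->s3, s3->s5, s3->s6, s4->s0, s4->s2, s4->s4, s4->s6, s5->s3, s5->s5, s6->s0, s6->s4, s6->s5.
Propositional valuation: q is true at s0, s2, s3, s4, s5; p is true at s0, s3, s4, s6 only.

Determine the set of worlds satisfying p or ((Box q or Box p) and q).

s0, s3, s4, s5, s6

Let φ = p or ((Box q or Box p) and q). Evaluate φ at each world:
  s0 (successors {s3, s4, s6}): φ is true.
  s1 (successors {s2}): φ is false.
  s2 (successors {s0, s2, s3, s5, s6}): φ is false.
  s3 (successors {s0, s3, s5, s6}): φ is true.
  s4 (successors {s0, s2, s4, s6}): φ is true.
  s5 (successors {s3, s5}): φ is true.
  s6 (successors {s0, s4, s5}): φ is true.
For instance, at s3:
  At s3: p is true, (Box q or Box p) and q is false, so p or ((Box q or Box p) and q) is true.
    At s3: Box q or Box p is false, q is true, so (Box q or Box p) and q is false.
      At s3: Box q is false, Box p is false, so Box q or Box p is false.
Satisfying worlds: {s0, s3, s4, s5, s6}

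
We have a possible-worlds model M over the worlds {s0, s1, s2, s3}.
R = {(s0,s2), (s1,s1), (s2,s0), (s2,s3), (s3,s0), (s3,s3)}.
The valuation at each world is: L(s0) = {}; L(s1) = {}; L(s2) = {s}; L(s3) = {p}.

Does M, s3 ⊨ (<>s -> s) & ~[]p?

Recall that []ψ holds at a world iff ψ holds at every accessible world, and <>ψ holds iff ψ holds at some accessible world.
At s3: <>s -> s is true, ~[]p is true, so (<>s -> s) & ~[]p is true.
  At s3: <>s is false, s is false, so <>s -> s is true.
    At s3: <>s requires s at some successor in {s0, s3}.
      At s0: s is false.
      At s3: s is false.
    So <>s is false at s3.
  At s3: []p is false, so ~[]p is true.
    At s3: []p requires p at every successor {s0, s3}.
      p fails at s0, so []p is false at s3.

Yes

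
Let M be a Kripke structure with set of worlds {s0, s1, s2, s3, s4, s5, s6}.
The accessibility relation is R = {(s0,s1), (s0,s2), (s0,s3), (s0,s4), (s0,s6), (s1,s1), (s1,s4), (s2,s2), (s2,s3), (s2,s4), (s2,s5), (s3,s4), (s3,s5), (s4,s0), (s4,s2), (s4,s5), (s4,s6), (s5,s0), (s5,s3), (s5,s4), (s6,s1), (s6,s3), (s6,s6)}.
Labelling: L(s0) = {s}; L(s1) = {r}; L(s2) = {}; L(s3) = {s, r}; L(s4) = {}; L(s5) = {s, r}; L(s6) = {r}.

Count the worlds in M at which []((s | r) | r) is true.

Let φ = []((s | r) | r). Evaluate φ at each world:
  s0 (successors {s1, s2, s3, s4, s6}): φ is false.
  s1 (successors {s1, s4}): φ is false.
  s2 (successors {s2, s3, s4, s5}): φ is false.
  s3 (successors {s4, s5}): φ is false.
  s4 (successors {s0, s2, s5, s6}): φ is false.
  s5 (successors {s0, s3, s4}): φ is false.
  s6 (successors {s1, s3, s6}): φ is true.
For instance, at s1:
  At s1: []((s | r) | r) requires (s | r) | r at every successor {s1, s4}.
    (s | r) | r fails at s4, so []((s | r) | r) is false at s1.
Satisfying worlds: {s6}

1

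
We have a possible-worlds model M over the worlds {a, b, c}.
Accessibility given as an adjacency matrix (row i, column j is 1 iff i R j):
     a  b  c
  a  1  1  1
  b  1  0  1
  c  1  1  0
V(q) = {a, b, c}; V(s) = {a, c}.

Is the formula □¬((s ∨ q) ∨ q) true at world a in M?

At a: □¬((s ∨ q) ∨ q) requires ¬((s ∨ q) ∨ q) at every successor {a, b, c}.
  ¬((s ∨ q) ∨ q) fails at a, so □¬((s ∨ q) ∨ q) is false at a.

No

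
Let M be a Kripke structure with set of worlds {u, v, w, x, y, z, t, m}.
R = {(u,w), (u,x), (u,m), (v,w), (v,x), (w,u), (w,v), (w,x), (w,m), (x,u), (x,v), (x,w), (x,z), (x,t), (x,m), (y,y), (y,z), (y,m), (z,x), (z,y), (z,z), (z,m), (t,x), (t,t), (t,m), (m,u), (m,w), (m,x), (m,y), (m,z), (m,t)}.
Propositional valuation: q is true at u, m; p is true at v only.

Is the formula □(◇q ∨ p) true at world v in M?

Yes

Recall that □ψ holds at a world iff ψ holds at every accessible world, and ◇ψ holds iff ψ holds at some accessible world.
At v: □(◇q ∨ p) requires ◇q ∨ p at every successor {w, x}.
    At w: ◇q is true, p is false, so ◇q ∨ p is true.
      At w: ◇q requires q at some successor in {u, v, x, m}.
        q holds at u, so ◇q is true at w.
    At x: ◇q is true, p is false, so ◇q ∨ p is true.
      At x: ◇q requires q at some successor in {u, v, w, z, t, m}.
        q holds at u, so ◇q is true at x.
So □(◇q ∨ p) is true at v.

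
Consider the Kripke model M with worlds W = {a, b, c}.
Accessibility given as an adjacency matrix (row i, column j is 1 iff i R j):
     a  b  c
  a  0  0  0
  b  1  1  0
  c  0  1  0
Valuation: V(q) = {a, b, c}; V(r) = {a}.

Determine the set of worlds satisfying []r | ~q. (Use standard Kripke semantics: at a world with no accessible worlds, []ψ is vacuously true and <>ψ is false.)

Recall that []ψ holds at a world iff ψ holds at every accessible world, and <>ψ holds iff ψ holds at some accessible world.
Let φ = []r | ~q. Evaluate φ at each world:
  a (successors ∅): φ is true.
  b (successors {a, b}): φ is false.
  c (successors {b}): φ is false.
For instance, at b:
  At b: []r is false, ~q is false, so []r | ~q is false.
    At b: []r requires r at every successor {a, b}.
      r fails at b, so []r is false at b.
Satisfying worlds: {a}

a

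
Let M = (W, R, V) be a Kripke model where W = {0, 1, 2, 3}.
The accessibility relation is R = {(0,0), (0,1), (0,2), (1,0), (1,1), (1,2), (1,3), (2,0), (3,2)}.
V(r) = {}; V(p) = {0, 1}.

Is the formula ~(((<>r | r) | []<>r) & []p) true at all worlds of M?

Recall that []ψ holds at a world iff ψ holds at every accessible world, and <>ψ holds iff ψ holds at some accessible world.
Let φ = ~(((<>r | r) | []<>r) & []p). Evaluate φ at each world:
  0 (successors {0, 1, 2}): φ is true.
  1 (successors {0, 1, 2, 3}): φ is true.
  2 (successors {0}): φ is true.
  3 (successors {2}): φ is true.
For instance, at 2:
  At 2: ((<>r | r) | []<>r) & []p is false, so ~(((<>r | r) | []<>r) & []p) is true.
    At 2: (<>r | r) | []<>r is false, []p is true, so ((<>r | r) | []<>r) & []p is false.
      At 2: <>r | r is false, []<>r is false, so (<>r | r) | []<>r is false.
      At 2: []p requires p at every successor {0}.
        At 0: p is true.
      So []p is true at 2.

Yes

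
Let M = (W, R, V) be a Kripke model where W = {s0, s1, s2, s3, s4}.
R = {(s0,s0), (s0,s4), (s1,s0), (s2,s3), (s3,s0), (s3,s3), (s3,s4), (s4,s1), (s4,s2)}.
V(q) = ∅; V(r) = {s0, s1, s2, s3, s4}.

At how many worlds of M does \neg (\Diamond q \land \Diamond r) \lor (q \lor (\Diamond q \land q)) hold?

5

Recall that \Diamond ψ holds at a world iff ψ holds at some accessible world.
Let φ = \neg (\Diamond q \land \Diamond r) \lor (q \lor (\Diamond q \land q)). Evaluate φ at each world:
  s0 (successors {s0, s4}): φ is true.
  s1 (successors {s0}): φ is true.
  s2 (successors {s3}): φ is true.
  s3 (successors {s0, s3, s4}): φ is true.
  s4 (successors {s1, s2}): φ is true.
For instance, at s2:
  At s2: \neg (\Diamond q \land \Diamond r) is true, q \lor (\Diamond q \land q) is false, so \neg (\Diamond q \land \Diamond r) \lor (q \lor (\Diamond q \land q)) is true.
    At s2: \Diamond q \land \Diamond r is false, so \neg (\Diamond q \land \Diamond r) is true.
      At s2: \Diamond q is false, \Diamond r is true, so \Diamond q \land \Diamond r is false.
    At s2: q is false, \Diamond q \land q is false, so q \lor (\Diamond q \land q) is false.
      At s2: \Diamond q is false, q is false, so \Diamond q \land q is false.
Satisfying worlds: {s0, s1, s2, s3, s4}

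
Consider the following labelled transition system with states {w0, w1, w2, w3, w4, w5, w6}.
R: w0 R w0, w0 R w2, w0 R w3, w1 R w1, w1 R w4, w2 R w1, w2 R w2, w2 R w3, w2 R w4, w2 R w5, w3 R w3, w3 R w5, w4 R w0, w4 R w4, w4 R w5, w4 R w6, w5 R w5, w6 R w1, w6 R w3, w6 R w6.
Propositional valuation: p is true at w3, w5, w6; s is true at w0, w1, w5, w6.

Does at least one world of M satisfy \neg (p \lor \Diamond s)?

No

Let φ = \neg (p \lor \Diamond s). Evaluate φ at each world:
  w0 (successors {w0, w2, w3}): φ is false.
  w1 (successors {w1, w4}): φ is false.
  w2 (successors {w1, w2, w3, w4, w5}): φ is false.
  w3 (successors {w3, w5}): φ is false.
  w4 (successors {w0, w4, w5, w6}): φ is false.
  w5 (successors {w5}): φ is false.
  w6 (successors {w1, w3, w6}): φ is false.
For instance, at w2:
  At w2: p \lor \Diamond s is true, so \neg (p \lor \Diamond s) is false.
    At w2: p is false, \Diamond s is true, so p \lor \Diamond s is true.
      At w2: \Diamond s requires s at some successor in {w1, w2, w3, w4, w5}.
        s holds at w1, so \Diamond s is true at w2.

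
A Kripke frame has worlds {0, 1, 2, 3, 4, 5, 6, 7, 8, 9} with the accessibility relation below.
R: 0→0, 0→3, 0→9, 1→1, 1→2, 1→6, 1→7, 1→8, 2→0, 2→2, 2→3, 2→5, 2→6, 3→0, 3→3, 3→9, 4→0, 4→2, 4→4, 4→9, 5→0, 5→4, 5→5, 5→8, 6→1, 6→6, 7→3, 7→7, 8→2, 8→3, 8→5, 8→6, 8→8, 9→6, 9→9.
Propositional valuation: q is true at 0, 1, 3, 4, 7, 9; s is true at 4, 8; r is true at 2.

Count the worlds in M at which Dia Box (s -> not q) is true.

10

Recall that Box ψ holds at a world iff ψ holds at every accessible world, and Dia ψ holds iff ψ holds at some accessible world.
Let φ = Dia Box (s -> not q). Evaluate φ at each world:
  0 (successors {0, 3, 9}): φ is true.
  1 (successors {1, 2, 6, 7, 8}): φ is true.
  2 (successors {0, 2, 3, 5, 6}): φ is true.
  3 (successors {0, 3, 9}): φ is true.
  4 (successors {0, 2, 4, 9}): φ is true.
  5 (successors {0, 4, 5, 8}): φ is true.
  6 (successors {1, 6}): φ is true.
  7 (successors {3, 7}): φ is true.
  8 (successors {2, 3, 5, 6, 8}): φ is true.
  9 (successors {6, 9}): φ is true.
For instance, at 5:
  At 5: Dia Box (s -> not q) requires Box (s -> not q) at some successor in {0, 4, 5, 8}.
    Box (s -> not q) holds at 0, so Dia Box (s -> not q) is true at 5.
      At 0: Box (s -> not q) requires s -> not q at every successor {0, 3, 9}.
        At 0: s -> not q is true.
        At 3: s -> not q is true.
        At 9: s -> not q is true.
      So Box (s -> not q) is true at 0.
Satisfying worlds: {0, 1, 2, 3, 4, 5, 6, 7, 8, 9}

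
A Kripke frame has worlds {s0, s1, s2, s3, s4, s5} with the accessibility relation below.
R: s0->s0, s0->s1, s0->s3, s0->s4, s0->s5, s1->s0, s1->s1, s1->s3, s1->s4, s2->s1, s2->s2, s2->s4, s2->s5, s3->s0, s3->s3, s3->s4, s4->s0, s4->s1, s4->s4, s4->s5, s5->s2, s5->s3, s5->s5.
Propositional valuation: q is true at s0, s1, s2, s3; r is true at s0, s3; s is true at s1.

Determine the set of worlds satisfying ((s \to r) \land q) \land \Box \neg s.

s3

Let φ = ((s \to r) \land q) \land \Box \neg s. Evaluate φ at each world:
  s0 (successors {s0, s1, s3, s4, s5}): φ is false.
  s1 (successors {s0, s1, s3, s4}): φ is false.
  s2 (successors {s1, s2, s4, s5}): φ is false.
  s3 (successors {s0, s3, s4}): φ is true.
  s4 (successors {s0, s1, s4, s5}): φ is false.
  s5 (successors {s2, s3, s5}): φ is false.
For instance, at s0:
  At s0: (s \to r) \land q is true, \Box \neg s is false, so ((s \to r) \land q) \land \Box \neg s is false.
    At s0: \Box \neg s requires \neg s at every successor {s0, s1, s3, s4, s5}.
      \neg s fails at s1, so \Box \neg s is false at s0.
Satisfying worlds: {s3}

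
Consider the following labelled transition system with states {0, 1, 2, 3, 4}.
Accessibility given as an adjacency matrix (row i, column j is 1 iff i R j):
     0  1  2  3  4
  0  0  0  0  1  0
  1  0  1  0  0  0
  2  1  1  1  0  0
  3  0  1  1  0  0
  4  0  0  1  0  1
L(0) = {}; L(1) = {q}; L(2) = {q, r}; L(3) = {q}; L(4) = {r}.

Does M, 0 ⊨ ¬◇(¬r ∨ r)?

No

At 0: ◇(¬r ∨ r) is true, so ¬◇(¬r ∨ r) is false.
  At 0: ◇(¬r ∨ r) requires ¬r ∨ r at some successor in {3}.
    ¬r ∨ r holds at 3, so ◇(¬r ∨ r) is true at 0.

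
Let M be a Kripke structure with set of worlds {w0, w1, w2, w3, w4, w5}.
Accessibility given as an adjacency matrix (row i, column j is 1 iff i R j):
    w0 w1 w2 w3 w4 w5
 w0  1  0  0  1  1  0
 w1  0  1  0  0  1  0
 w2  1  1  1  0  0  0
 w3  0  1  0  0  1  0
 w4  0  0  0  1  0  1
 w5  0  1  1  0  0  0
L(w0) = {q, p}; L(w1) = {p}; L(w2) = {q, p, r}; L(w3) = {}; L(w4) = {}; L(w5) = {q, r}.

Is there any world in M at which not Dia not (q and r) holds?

Let φ = not Dia not (q and r). Evaluate φ at each world:
  w0 (successors {w0, w3, w4}): φ is false.
  w1 (successors {w1, w4}): φ is false.
  w2 (successors {w0, w1, w2}): φ is false.
  w3 (successors {w1, w4}): φ is false.
  w4 (successors {w3, w5}): φ is false.
  w5 (successors {w1, w2}): φ is false.
For instance, at w3:
  At w3: Dia not (q and r) is true, so not Dia not (q and r) is false.
    At w3: Dia not (q and r) requires not (q and r) at some successor in {w1, w4}.
      not (q and r) holds at w1, so Dia not (q and r) is true at w3.

No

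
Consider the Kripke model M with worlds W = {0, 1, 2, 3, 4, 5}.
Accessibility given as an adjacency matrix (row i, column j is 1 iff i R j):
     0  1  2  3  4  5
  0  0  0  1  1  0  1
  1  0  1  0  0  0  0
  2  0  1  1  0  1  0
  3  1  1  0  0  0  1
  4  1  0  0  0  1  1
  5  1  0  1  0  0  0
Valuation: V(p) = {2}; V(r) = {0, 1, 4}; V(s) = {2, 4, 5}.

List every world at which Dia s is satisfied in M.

0, 2, 3, 4, 5

Let φ = Dia s. Evaluate φ at each world:
  0 (successors {2, 3, 5}): φ is true.
  1 (successors {1}): φ is false.
  2 (successors {1, 2, 4}): φ is true.
  3 (successors {0, 1, 5}): φ is true.
  4 (successors {0, 4, 5}): φ is true.
  5 (successors {0, 2}): φ is true.
For instance, at 5:
  At 5: Dia s requires s at some successor in {0, 2}.
    s holds at 2, so Dia s is true at 5.
Satisfying worlds: {0, 2, 3, 4, 5}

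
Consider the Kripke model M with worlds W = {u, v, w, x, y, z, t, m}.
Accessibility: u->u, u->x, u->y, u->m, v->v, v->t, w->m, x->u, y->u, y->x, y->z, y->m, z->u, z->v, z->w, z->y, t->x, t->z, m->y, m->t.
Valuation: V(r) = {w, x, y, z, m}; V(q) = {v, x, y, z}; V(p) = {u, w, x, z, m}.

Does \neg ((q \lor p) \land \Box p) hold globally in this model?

Let φ = \neg ((q \lor p) \land \Box p). Evaluate φ at each world:
  u (successors {u, x, y, m}): φ is true.
  v (successors {v, t}): φ is true.
  w (successors {m}): φ is false.
  x (successors {u}): φ is false.
  y (successors {u, x, z, m}): φ is false.
  z (successors {u, v, w, y}): φ is true.
  t (successors {x, z}): φ is true.
  m (successors {y, t}): φ is true.
Detail at w (counterexample):
  At w: (q \lor p) \land \Box p is true, so \neg ((q \lor p) \land \Box p) is false.
    At w: q \lor p is true, \Box p is true, so (q \lor p) \land \Box p is true.
      At w: \Box p requires p at every successor {m}.
        At m: p is true.
      So \Box p is true at w.

No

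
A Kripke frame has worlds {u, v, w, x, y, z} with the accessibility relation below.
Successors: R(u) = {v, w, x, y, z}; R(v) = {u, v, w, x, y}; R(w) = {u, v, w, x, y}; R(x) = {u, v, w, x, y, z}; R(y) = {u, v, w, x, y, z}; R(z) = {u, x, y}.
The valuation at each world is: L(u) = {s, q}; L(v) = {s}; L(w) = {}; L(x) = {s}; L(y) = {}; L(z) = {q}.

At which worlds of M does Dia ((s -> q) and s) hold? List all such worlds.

Let φ = Dia ((s -> q) and s). Evaluate φ at each world:
  u (successors {v, w, x, y, z}): φ is false.
  v (successors {u, v, w, x, y}): φ is true.
  w (successors {u, v, w, x, y}): φ is true.
  x (successors {u, v, w, x, y, z}): φ is true.
  y (successors {u, v, w, x, y, z}): φ is true.
  z (successors {u, x, y}): φ is true.
For instance, at v:
  At v: Dia ((s -> q) and s) requires (s -> q) and s at some successor in {u, v, w, x, y}.
    (s -> q) and s holds at u, so Dia ((s -> q) and s) is true at v.
Satisfying worlds: {v, w, x, y, z}

v, w, x, y, z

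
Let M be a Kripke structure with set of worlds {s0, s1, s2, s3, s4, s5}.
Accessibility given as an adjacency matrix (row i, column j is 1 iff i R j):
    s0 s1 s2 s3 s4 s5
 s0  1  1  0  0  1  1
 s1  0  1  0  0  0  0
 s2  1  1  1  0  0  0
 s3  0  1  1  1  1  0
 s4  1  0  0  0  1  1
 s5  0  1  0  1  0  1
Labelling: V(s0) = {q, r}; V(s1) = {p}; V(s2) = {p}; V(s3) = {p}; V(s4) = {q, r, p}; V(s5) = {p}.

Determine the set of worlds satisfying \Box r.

Recall that \Box ψ holds at a world iff ψ holds at every accessible world, and \Diamond ψ holds iff ψ holds at some accessible world.
Let φ = \Box r. Evaluate φ at each world:
  s0 (successors {s0, s1, s4, s5}): φ is false.
  s1 (successors {s1}): φ is false.
  s2 (successors {s0, s1, s2}): φ is false.
  s3 (successors {s1, s2, s3, s4}): φ is false.
  s4 (successors {s0, s4, s5}): φ is false.
  s5 (successors {s1, s3, s5}): φ is false.
For instance, at s2:
  At s2: \Box r requires r at every successor {s0, s1, s2}.
    r fails at s1, so \Box r is false at s2.
Satisfying worlds: none.

none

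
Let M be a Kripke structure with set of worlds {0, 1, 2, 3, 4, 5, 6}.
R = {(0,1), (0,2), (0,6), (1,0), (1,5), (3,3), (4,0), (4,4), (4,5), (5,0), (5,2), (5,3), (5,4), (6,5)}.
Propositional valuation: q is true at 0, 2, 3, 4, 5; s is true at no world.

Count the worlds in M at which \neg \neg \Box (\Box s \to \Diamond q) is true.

Let φ = \neg \neg \Box (\Box s \to \Diamond q). Evaluate φ at each world:
  0 (successors {1, 2, 6}): φ is false.
  1 (successors {0, 5}): φ is true.
  2 (successors ∅): φ is true.
  3 (successors {3}): φ is true.
  4 (successors {0, 4, 5}): φ is true.
  5 (successors {0, 2, 3, 4}): φ is false.
  6 (successors {5}): φ is true.
For instance, at 4:
  At 4: \neg \Box (\Box s \to \Diamond q) is false, so \neg \neg \Box (\Box s \to \Diamond q) is true.
    At 4: \Box (\Box s \to \Diamond q) is true, so \neg \Box (\Box s \to \Diamond q) is false.
      At 4: \Box (\Box s \to \Diamond q) requires \Box s \to \Diamond q at every successor {0, 4, 5}.
        At 0: \Box s \to \Diamond q is true.
        At 4: \Box s \to \Diamond q is true.
        At 5: \Box s \to \Diamond q is true.
      So \Box (\Box s \to \Diamond q) is true at 4.
Satisfying worlds: {1, 2, 3, 4, 6}

5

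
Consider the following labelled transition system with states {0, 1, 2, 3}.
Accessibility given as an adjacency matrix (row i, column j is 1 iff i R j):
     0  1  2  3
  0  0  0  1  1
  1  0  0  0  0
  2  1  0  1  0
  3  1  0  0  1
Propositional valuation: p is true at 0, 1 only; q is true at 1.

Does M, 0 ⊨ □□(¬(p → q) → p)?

Recall that □ψ holds at a world iff ψ holds at every accessible world, and ◇ψ holds iff ψ holds at some accessible world.
At 0: □□(¬(p → q) → p) requires □(¬(p → q) → p) at every successor {2, 3}.
    At 2: □(¬(p → q) → p) requires ¬(p → q) → p at every successor {0, 2}.
      At 0: ¬(p → q) → p is true.
      At 2: ¬(p → q) → p is true.
    So □(¬(p → q) → p) is true at 2.
    At 3: □(¬(p → q) → p) requires ¬(p → q) → p at every successor {0, 3}.
      At 0: ¬(p → q) → p is true.
      At 3: ¬(p → q) → p is true.
    So □(¬(p → q) → p) is true at 3.
So □□(¬(p → q) → p) is true at 0.

Yes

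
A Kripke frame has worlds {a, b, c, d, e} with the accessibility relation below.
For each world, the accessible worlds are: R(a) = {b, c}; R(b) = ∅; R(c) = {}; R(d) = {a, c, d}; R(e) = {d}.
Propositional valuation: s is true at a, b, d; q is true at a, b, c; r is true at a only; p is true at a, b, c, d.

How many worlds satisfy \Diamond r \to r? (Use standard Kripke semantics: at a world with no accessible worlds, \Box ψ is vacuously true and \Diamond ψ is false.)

Let φ = \Diamond r \to r. Evaluate φ at each world:
  a (successors {b, c}): φ is true.
  b (successors ∅): φ is true.
  c (successors ∅): φ is true.
  d (successors {a, c, d}): φ is false.
  e (successors {d}): φ is true.
For instance, at e:
  At e: \Diamond r is false, r is false, so \Diamond r \to r is true.
    At e: \Diamond r requires r at some successor in {d}.
      At d: r is false.
    So \Diamond r is false at e.
Satisfying worlds: {a, b, c, e}

4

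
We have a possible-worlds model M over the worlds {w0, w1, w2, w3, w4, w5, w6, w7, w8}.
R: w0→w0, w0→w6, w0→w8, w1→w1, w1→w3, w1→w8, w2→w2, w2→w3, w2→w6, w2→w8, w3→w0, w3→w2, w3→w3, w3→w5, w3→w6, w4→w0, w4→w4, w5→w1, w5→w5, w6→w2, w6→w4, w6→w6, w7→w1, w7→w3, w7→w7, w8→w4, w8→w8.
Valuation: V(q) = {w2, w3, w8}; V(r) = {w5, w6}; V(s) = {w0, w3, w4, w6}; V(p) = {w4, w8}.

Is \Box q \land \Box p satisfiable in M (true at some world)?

Let φ = \Box q \land \Box p. Evaluate φ at each world:
  w0 (successors {w0, w6, w8}): φ is false.
  w1 (successors {w1, w3, w8}): φ is false.
  w2 (successors {w2, w3, w6, w8}): φ is false.
  w3 (successors {w0, w2, w3, w5, w6}): φ is false.
  w4 (successors {w0, w4}): φ is false.
  w5 (successors {w1, w5}): φ is false.
  w6 (successors {w2, w4, w6}): φ is false.
  w7 (successors {w1, w3, w7}): φ is false.
  w8 (successors {w4, w8}): φ is false.
For instance, at w1:
  At w1: \Box q is false, \Box p is false, so \Box q \land \Box p is false.
    At w1: \Box q requires q at every successor {w1, w3, w8}.
      q fails at w1, so \Box q is false at w1.
    At w1: \Box p requires p at every successor {w1, w3, w8}.
      p fails at w1, so \Box p is false at w1.

No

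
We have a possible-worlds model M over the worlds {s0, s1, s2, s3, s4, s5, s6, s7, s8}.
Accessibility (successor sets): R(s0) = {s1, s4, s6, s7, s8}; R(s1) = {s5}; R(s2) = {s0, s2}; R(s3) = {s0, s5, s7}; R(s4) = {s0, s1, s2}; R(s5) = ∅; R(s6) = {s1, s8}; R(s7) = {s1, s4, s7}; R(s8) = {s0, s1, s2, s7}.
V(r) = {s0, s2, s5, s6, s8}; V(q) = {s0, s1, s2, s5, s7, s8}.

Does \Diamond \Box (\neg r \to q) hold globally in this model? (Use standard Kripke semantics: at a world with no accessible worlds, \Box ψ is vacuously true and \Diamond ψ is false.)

Let φ = \Diamond \Box (\neg r \to q). Evaluate φ at each world:
  s0 (successors {s1, s4, s6, s7, s8}): φ is true.
  s1 (successors {s5}): φ is true.
  s2 (successors {s0, s2}): φ is true.
  s3 (successors {s0, s5, s7}): φ is true.
  s4 (successors {s0, s1, s2}): φ is true.
  s5 (successors ∅): φ is false.
  s6 (successors {s1, s8}): φ is true.
  s7 (successors {s1, s4, s7}): φ is true.
  s8 (successors {s0, s1, s2, s7}): φ is true.
Detail at s5 (counterexample):
  At s5: no accessible worlds, so \Diamond \Box (\neg r \to q) is false.

No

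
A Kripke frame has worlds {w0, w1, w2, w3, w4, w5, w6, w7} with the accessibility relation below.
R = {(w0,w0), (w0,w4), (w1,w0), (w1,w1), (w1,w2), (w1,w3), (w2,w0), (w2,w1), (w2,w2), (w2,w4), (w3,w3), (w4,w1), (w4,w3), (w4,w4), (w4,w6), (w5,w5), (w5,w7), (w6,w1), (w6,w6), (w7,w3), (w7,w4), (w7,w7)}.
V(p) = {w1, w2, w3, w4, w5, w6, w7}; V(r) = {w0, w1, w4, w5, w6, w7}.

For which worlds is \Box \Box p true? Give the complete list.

Let φ = \Box \Box p. Evaluate φ at each world:
  w0 (successors {w0, w4}): φ is false.
  w1 (successors {w0, w1, w2, w3}): φ is false.
  w2 (successors {w0, w1, w2, w4}): φ is false.
  w3 (successors {w3}): φ is true.
  w4 (successors {w1, w3, w4, w6}): φ is false.
  w5 (successors {w5, w7}): φ is true.
  w6 (successors {w1, w6}): φ is false.
  w7 (successors {w3, w4, w7}): φ is true.
For instance, at w1:
  At w1: \Box \Box p requires \Box p at every successor {w0, w1, w2, w3}.
    \Box p fails at w0, so \Box \Box p is false at w1.
      At w0: \Box p requires p at every successor {w0, w4}.
        p fails at w0, so \Box p is false at w0.
Satisfying worlds: {w3, w5, w7}

w3, w5, w7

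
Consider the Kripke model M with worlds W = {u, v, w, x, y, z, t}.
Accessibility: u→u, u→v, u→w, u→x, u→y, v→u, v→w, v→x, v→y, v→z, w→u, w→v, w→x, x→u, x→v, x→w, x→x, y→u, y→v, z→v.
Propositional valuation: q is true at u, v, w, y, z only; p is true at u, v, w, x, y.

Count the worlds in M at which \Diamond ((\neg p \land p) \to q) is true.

Let φ = \Diamond ((\neg p \land p) \to q). Evaluate φ at each world:
  u (successors {u, v, w, x, y}): φ is true.
  v (successors {u, w, x, y, z}): φ is true.
  w (successors {u, v, x}): φ is true.
  x (successors {u, v, w, x}): φ is true.
  y (successors {u, v}): φ is true.
  z (successors {v}): φ is true.
  t (successors ∅): φ is false.
For instance, at u:
  At u: \Diamond ((\neg p \land p) \to q) requires (\neg p \land p) \to q at some successor in {u, v, w, x, y}.
    (\neg p \land p) \to q holds at u, so \Diamond ((\neg p \land p) \to q) is true at u.
Satisfying worlds: {u, v, w, x, y, z}

6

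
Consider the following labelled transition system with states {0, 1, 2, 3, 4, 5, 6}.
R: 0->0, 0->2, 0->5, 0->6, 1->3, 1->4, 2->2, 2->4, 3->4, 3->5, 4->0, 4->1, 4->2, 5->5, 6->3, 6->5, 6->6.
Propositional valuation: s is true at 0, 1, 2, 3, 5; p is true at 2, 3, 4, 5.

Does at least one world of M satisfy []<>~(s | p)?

Recall that []ψ holds at a world iff ψ holds at every accessible world, and <>ψ holds iff ψ holds at some accessible world.
Let φ = []<>~(s | p). Evaluate φ at each world:
  0 (successors {0, 2, 5, 6}): φ is false.
  1 (successors {3, 4}): φ is false.
  2 (successors {2, 4}): φ is false.
  3 (successors {4, 5}): φ is false.
  4 (successors {0, 1, 2}): φ is false.
  5 (successors {5}): φ is false.
  6 (successors {3, 5, 6}): φ is false.
For instance, at 1:
  At 1: []<>~(s | p) requires <>~(s | p) at every successor {3, 4}.
    <>~(s | p) fails at 3, so []<>~(s | p) is false at 1.
      At 3: <>~(s | p) requires ~(s | p) at some successor in {4, 5}.
        At 4: ~(s | p) is false.
        At 5: ~(s | p) is false.
      So <>~(s | p) is false at 3.

No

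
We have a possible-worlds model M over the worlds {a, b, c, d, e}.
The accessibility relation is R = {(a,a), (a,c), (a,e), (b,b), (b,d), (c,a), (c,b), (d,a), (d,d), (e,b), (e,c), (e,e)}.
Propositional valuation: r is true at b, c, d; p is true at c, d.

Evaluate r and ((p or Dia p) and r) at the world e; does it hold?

At e: r is false, (p or Dia p) and r is false, so r and ((p or Dia p) and r) is false.
  At e: p or Dia p is true, r is false, so (p or Dia p) and r is false.
    At e: p is false, Dia p is true, so p or Dia p is true.
      At e: Dia p requires p at some successor in {b, c, e}.
        p holds at c, so Dia p is true at e.

No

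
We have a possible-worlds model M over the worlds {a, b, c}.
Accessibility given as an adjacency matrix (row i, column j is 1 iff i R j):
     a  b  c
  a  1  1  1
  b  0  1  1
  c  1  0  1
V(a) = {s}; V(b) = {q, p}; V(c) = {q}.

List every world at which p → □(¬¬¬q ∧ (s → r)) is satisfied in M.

Recall that □ψ holds at a world iff ψ holds at every accessible world, and ◇ψ holds iff ψ holds at some accessible world.
Let φ = p → □(¬¬¬q ∧ (s → r)). Evaluate φ at each world:
  a (successors {a, b, c}): φ is true.
  b (successors {b, c}): φ is false.
  c (successors {a, c}): φ is true.
For instance, at b:
  At b: p is true, □(¬¬¬q ∧ (s → r)) is false, so p → □(¬¬¬q ∧ (s → r)) is false.
    At b: □(¬¬¬q ∧ (s → r)) requires ¬¬¬q ∧ (s → r) at every successor {b, c}.
      ¬¬¬q ∧ (s → r) fails at b, so □(¬¬¬q ∧ (s → r)) is false at b.
Satisfying worlds: {a, c}

a, c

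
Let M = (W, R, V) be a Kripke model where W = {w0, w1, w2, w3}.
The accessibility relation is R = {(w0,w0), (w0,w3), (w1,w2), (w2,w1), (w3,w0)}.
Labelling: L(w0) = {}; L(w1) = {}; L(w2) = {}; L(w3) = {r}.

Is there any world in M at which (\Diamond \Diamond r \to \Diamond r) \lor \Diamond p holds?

Yes

Recall that \Diamond ψ holds at a world iff ψ holds at some accessible world.
Let φ = (\Diamond \Diamond r \to \Diamond r) \lor \Diamond p. Evaluate φ at each world:
  w0 (successors {w0, w3}): φ is true.
  w1 (successors {w2}): φ is true.
  w2 (successors {w1}): φ is true.
  w3 (successors {w0}): φ is false.
Detail at w0 (witness):
  At w0: \Diamond \Diamond r \to \Diamond r is true, \Diamond p is false, so (\Diamond \Diamond r \to \Diamond r) \lor \Diamond p is true.
    At w0: \Diamond \Diamond r is true, \Diamond r is true, so \Diamond \Diamond r \to \Diamond r is true.
      At w0: \Diamond \Diamond r requires \Diamond r at some successor in {w0, w3}.
        \Diamond r holds at w0, so \Diamond \Diamond r is true at w0.
      At w0: \Diamond r requires r at some successor in {w0, w3}.
        r holds at w3, so \Diamond r is true at w0.
    At w0: \Diamond p requires p at some successor in {w0, w3}.
      At w0: p is false.
      At w3: p is false.
    So \Diamond p is false at w0.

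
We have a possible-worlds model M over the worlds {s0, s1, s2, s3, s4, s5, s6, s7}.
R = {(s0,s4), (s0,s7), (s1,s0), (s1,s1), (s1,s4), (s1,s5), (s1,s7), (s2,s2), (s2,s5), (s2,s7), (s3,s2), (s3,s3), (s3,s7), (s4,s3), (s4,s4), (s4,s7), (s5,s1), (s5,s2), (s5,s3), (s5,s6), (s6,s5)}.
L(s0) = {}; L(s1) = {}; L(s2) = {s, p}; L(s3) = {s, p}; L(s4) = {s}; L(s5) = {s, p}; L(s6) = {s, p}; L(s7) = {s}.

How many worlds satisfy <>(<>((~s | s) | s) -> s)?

7

Let φ = <>(<>((~s | s) | s) -> s). Evaluate φ at each world:
  s0 (successors {s4, s7}): φ is true.
  s1 (successors {s0, s1, s4, s5, s7}): φ is true.
  s2 (successors {s2, s5, s7}): φ is true.
  s3 (successors {s2, s3, s7}): φ is true.
  s4 (successors {s3, s4, s7}): φ is true.
  s5 (successors {s1, s2, s3, s6}): φ is true.
  s6 (successors {s5}): φ is true.
  s7 (successors ∅): φ is false.
For instance, at s5:
  At s5: <>(<>((~s | s) | s) -> s) requires <>((~s | s) | s) -> s at some successor in {s1, s2, s3, s6}.
    <>((~s | s) | s) -> s holds at s2, so <>(<>((~s | s) | s) -> s) is true at s5.
      At s2: <>((~s | s) | s) is true, s is true, so <>((~s | s) | s) -> s is true.
Satisfying worlds: {s0, s1, s2, s3, s4, s5, s6}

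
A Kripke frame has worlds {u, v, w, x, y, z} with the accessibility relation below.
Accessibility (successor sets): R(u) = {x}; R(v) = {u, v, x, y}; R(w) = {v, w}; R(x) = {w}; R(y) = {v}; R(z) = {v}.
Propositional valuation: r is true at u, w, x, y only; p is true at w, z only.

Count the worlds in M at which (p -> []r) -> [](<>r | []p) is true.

Recall that []ψ holds at a world iff ψ holds at every accessible world, and <>ψ holds iff ψ holds at some accessible world.
Let φ = (p -> []r) -> [](<>r | []p). Evaluate φ at each world:
  u (successors {x}): φ is true.
  v (successors {u, v, x, y}): φ is false.
  w (successors {v, w}): φ is true.
  x (successors {w}): φ is true.
  y (successors {v}): φ is true.
  z (successors {v}): φ is true.
For instance, at x:
  At x: p -> []r is true, [](<>r | []p) is true, so (p -> []r) -> [](<>r | []p) is true.
    At x: p is false, []r is true, so p -> []r is true.
      At x: []r requires r at every successor {w}.
        At w: r is true.
      So []r is true at x.
    At x: [](<>r | []p) requires <>r | []p at every successor {w}.
      At w: <>r | []p is true.
    So [](<>r | []p) is true at x.
Satisfying worlds: {u, w, x, y, z}

5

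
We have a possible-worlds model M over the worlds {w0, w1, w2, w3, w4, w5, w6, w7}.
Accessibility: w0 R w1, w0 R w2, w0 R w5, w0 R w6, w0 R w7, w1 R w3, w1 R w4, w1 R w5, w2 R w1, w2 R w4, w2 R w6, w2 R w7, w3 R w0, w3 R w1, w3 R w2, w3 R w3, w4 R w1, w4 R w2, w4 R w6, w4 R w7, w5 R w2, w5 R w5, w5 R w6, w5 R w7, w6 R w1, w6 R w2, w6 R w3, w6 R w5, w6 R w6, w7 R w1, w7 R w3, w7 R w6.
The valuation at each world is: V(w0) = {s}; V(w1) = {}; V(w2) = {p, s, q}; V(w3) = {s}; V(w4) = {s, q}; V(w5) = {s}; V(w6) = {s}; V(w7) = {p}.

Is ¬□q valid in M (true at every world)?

Recall that □ψ holds at a world iff ψ holds at every accessible world, and ◇ψ holds iff ψ holds at some accessible world.
Let φ = ¬□q. Evaluate φ at each world:
  w0 (successors {w1, w2, w5, w6, w7}): φ is true.
  w1 (successors {w3, w4, w5}): φ is true.
  w2 (successors {w1, w4, w6, w7}): φ is true.
  w3 (successors {w0, w1, w2, w3}): φ is true.
  w4 (successors {w1, w2, w6, w7}): φ is true.
  w5 (successors {w2, w5, w6, w7}): φ is true.
  w6 (successors {w1, w2, w3, w5, w6}): φ is true.
  w7 (successors {w1, w3, w6}): φ is true.
For instance, at w3:
  At w3: □q is false, so ¬□q is true.
    At w3: □q requires q at every successor {w0, w1, w2, w3}.
      q fails at w0, so □q is false at w3.

Yes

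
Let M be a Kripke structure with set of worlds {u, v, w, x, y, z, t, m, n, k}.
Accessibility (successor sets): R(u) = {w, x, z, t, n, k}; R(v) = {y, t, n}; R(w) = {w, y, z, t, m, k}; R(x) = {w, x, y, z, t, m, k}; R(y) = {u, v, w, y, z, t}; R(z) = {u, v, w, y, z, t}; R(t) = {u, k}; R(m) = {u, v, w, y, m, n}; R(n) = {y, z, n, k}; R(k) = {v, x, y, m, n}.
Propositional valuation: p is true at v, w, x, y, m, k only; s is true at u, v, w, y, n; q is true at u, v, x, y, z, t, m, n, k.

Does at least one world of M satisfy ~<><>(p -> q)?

No

Recall that <>ψ holds at a world iff ψ holds at some accessible world.
Let φ = ~<><>(p -> q). Evaluate φ at each world:
  u (successors {w, x, z, t, n, k}): φ is false.
  v (successors {y, t, n}): φ is false.
  w (successors {w, y, z, t, m, k}): φ is false.
  x (successors {w, x, y, z, t, m, k}): φ is false.
  y (successors {u, v, w, y, z, t}): φ is false.
  z (successors {u, v, w, y, z, t}): φ is false.
  t (successors {u, k}): φ is false.
  m (successors {u, v, w, y, m, n}): φ is false.
  n (successors {y, z, n, k}): φ is false.
  k (successors {v, x, y, m, n}): φ is false.
For instance, at z:
  At z: <><>(p -> q) is true, so ~<><>(p -> q) is false.
    At z: <><>(p -> q) requires <>(p -> q) at some successor in {u, v, w, y, z, t}.
      <>(p -> q) holds at u, so <><>(p -> q) is true at z.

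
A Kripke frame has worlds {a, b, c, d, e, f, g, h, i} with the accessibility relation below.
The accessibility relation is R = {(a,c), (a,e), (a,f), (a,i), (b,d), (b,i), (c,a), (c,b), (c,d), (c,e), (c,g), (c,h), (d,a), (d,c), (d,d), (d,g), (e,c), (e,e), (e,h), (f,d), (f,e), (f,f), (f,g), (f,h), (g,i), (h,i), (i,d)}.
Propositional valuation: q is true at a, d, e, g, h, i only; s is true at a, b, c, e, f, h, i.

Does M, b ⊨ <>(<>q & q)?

Yes

At b: <>(<>q & q) requires <>q & q at some successor in {d, i}.
  <>q & q holds at d, so <>(<>q & q) is true at b.
    At d: <>q is true, q is true, so <>q & q is true.
      At d: <>q requires q at some successor in {a, c, d, g}.
        q holds at a, so <>q is true at d.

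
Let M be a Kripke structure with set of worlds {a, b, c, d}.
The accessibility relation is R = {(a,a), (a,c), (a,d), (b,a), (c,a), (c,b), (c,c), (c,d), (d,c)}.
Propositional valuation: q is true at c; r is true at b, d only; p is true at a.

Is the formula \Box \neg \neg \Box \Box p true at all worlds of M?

Recall that \Box ψ holds at a world iff ψ holds at every accessible world, and \Diamond ψ holds iff ψ holds at some accessible world.
Let φ = \Box \neg \neg \Box \Box p. Evaluate φ at each world:
  a (successors {a, c, d}): φ is false.
  b (successors {a}): φ is false.
  c (successors {a, b, c, d}): φ is false.
  d (successors {c}): φ is false.
Detail at a (counterexample):
  At a: \Box \neg \neg \Box \Box p requires \neg \neg \Box \Box p at every successor {a, c, d}.
    \neg \neg \Box \Box p fails at a, so \Box \neg \neg \Box \Box p is false at a.
      At a: \neg \Box \Box p is true, so \neg \neg \Box \Box p is false.

No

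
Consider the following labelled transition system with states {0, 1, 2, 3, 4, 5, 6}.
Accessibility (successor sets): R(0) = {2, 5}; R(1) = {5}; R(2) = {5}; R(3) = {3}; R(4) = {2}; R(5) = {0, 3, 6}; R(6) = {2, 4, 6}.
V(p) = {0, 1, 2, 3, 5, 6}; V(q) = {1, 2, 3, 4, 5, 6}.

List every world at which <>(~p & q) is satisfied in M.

Let φ = <>(~p & q). Evaluate φ at each world:
  0 (successors {2, 5}): φ is false.
  1 (successors {5}): φ is false.
  2 (successors {5}): φ is false.
  3 (successors {3}): φ is false.
  4 (successors {2}): φ is false.
  5 (successors {0, 3, 6}): φ is false.
  6 (successors {2, 4, 6}): φ is true.
For instance, at 2:
  At 2: <>(~p & q) requires ~p & q at some successor in {5}.
    At 5: ~p & q is false.
  So <>(~p & q) is false at 2.
Satisfying worlds: {6}

6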